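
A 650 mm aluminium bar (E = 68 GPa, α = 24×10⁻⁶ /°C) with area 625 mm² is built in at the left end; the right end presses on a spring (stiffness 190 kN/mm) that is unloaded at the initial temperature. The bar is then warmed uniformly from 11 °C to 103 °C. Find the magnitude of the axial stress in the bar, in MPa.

The unrestrained thermal change is αΔT L = 24×10⁻⁶ × 92 × 650 = 1.435 mm.
With a force P in the spring, the elastic change of the bar is PL/(AE) and that of the spring is P/k; compatibility requires their sum to equal δ_free.
So P = δ_free / [L/(AE) + 1/k] = 1.435 / [ 650/(625×68×10³) + 1/(190×10³) ].
P = 1.435 / 2.056×10⁻⁵ = 69810 N.
σ = P/A = 69810/625 = 111.7 MPa.

σ ≈ 112 MPa (compressive)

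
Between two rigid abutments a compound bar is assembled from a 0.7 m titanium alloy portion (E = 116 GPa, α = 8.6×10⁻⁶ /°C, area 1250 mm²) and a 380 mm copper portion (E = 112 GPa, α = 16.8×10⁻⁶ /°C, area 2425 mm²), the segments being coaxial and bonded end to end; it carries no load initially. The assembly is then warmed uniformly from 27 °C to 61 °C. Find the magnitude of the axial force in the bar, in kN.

P ≈ 67.7 kN (compressive)

Free thermal expansion of the whole bar: Σ αᵢΔT Lᵢ = 8.6×10⁻⁶×34×700 + 16.8×10⁻⁶×34×380 = 0.4217 mm.
The walls prevent any net length change, so an axial force P (same in every segment) develops. Compatibility: P · Σ Lᵢ/(AᵢEᵢ) = δ_free.
Σ Lᵢ/(AᵢEᵢ) = 700/(1250×116×10³) + 380/(2425×112×10³) = 6.227×10⁻⁶ mm/N.
Hence P = δ_free / Σ(L/AE) = 0.4217/6.227×10⁻⁶ = 67.73 kN (compressive).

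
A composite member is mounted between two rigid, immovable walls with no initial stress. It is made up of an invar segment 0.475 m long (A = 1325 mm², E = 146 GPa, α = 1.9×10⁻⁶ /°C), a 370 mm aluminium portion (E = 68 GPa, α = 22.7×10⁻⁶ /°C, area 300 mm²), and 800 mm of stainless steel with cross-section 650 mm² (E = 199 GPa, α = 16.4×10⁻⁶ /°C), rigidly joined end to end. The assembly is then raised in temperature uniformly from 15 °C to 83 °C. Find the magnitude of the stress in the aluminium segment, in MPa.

σ ≈ 190 MPa (compressive)

Free thermal expansion of the whole bar: Σ αᵢΔT Lᵢ = 1.9×10⁻⁶×68×475 + 22.7×10⁻⁶×68×370 + 16.4×10⁻⁶×68×800 = 1.525 mm.
The walls prevent any net length change, so an axial force P (same in every segment) develops. Compatibility: P · Σ Lᵢ/(AᵢEᵢ) = δ_free.
Σ Lᵢ/(AᵢEᵢ) = 475/(1325×146×10³) + 370/(300×68×10³) + 800/(650×199×10³) = 2.678×10⁻⁵ mm/N.
P = 1.525 / 2.678×10⁻⁵ = 56940 N = 56.94 kN, compressive.
σ_{aluminium} = P / A = 56940 / 300 = 189.8 MPa.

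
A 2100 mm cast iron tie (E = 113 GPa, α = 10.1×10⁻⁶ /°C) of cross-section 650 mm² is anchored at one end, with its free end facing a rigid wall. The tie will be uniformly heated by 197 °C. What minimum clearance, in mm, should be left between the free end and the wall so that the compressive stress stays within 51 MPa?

g ≈ 3.23 mm

Free expansion if unrestrained: δ_free = αΔT L = 10.1×10⁻⁶ × 197 × 2100 = 4.178 mm.
At the allowable stress the elastic shortening the wall may impose is σL/E = 51 × 2100 / (113×10³) = 0.9478 mm.
The gap must absorb the remainder: g_min = 4.178 − 0.9478 = 3.231 mm.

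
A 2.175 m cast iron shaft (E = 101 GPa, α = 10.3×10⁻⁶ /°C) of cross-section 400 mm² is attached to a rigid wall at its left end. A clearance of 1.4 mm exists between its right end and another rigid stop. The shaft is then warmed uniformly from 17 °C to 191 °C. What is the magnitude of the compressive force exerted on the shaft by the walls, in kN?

If the wall were absent the shaft would grow by αΔT L = 10.3×10⁻⁶ × 174 × 2175 = 3.898 mm.
The gap closes (δ_free > 1.4 mm) and the wall then resists a further 3.898 − 1.4 = 2.498 mm of expansion.
That suppressed elongation corresponds to σ = E·Δ/L = 101×10³ × 2.498/2175 = 116 MPa.
Force on the wall = σA = 116 × 400 mm² = 46.4 kN.

P ≈ 46.4 kN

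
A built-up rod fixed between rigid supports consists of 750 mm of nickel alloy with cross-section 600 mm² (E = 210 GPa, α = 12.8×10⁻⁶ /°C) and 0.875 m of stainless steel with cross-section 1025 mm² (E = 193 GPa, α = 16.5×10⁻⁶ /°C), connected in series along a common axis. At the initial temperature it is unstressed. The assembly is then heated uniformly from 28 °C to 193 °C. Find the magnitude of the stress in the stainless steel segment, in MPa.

σ ≈ 373 MPa (compressive)

Free thermal expansion of the whole bar: Σ αᵢΔT Lᵢ = 12.8×10⁻⁶×165×750 + 16.5×10⁻⁶×165×875 = 3.966 mm.
Since the ends are fixed, an axial force P builds up, equal in every segment, with P · Σ Lᵢ/(AᵢEᵢ) = δ_free.
The series flexibility is Σ Lᵢ/(AᵢEᵢ) = 750/(600×210×10³) + 875/(1025×193×10³) = 1.038×10⁻⁵ mm/N.
P = 3.966 / 1.038×10⁻⁵ = 382300 N = 382.3 kN, compressive.
σ_{stainless steel} = P / A = 382300 / 1025 = 372.9 MPa.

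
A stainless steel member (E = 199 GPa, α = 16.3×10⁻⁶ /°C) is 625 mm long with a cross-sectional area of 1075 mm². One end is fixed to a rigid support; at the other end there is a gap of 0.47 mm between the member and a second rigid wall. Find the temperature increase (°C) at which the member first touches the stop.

Contact occurs when the free expansion equals the gap: αΔT L = 0.47 mm.
So ΔT = g/(αL) = 0.47/(16.3×10⁻⁶ × 625) = 46.13 °C.

ΔT ≈ 46.1 °C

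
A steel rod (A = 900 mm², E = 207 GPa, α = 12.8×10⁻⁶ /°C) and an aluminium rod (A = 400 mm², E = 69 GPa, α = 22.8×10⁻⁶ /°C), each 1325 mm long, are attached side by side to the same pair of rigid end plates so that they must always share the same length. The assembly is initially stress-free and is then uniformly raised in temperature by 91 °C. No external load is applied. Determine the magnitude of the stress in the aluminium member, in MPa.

The aluminium has the larger α, so on heating it would change length more than the steel if both were free. The rigid plates force a common final length, so the aluminium is put into compression and the steel into tension, with equal and opposite forces P (no external load).
Equating the net (thermal + elastic) strains gives |α₁ − α₂|·ΔT = P·[1/(A₁E₁) + 1/(A₂E₂)].
|α₁ − α₂|·ΔT = 10×10⁻⁶ × 91 = 0.00091.
1/(A₁E₁) + 1/(A₂E₂) = 1/(900×207×10³) + 1/(400×69×10³) = 4.16×10⁻⁸ N⁻¹.
So P = 0.00091 / 4.16×10⁻⁸ = 21.88 kN.
σ_{aluminium} = P/A₂ = 21880/400 = 54.69 MPa, compressive.

σ ≈ 54.7 MPa (compressive)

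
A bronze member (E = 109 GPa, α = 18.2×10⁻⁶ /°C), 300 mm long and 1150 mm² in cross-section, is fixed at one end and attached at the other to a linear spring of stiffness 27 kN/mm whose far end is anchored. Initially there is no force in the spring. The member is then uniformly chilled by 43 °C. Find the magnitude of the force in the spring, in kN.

The unrestrained thermal change is αΔT L = 18.2×10⁻⁶ × 43 × 300 = 0.2348 mm.
With a force P in the spring, the elastic change of the member is PL/(AE) and that of the spring is P/k; compatibility requires their sum to equal δ_free.
So P = δ_free / [L/(AE) + 1/k] = 0.2348 / [ 300/(1150×109×10³) + 1/(27×10³) ].
P = 0.2348 / 3.943×10⁻⁵ = 5954 N.

P ≈ 5.95 kN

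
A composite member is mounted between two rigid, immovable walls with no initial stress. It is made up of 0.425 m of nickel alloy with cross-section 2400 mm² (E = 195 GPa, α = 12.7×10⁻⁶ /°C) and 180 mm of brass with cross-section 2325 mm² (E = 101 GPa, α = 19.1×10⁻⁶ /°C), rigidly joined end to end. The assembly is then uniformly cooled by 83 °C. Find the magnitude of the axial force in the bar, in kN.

Free thermal contraction of the whole bar: Σ αᵢΔT Lᵢ = 12.7×10⁻⁶×83×425 + 19.1×10⁻⁶×83×180 = 0.7333 mm.
The rigid supports impose zero overall length change; the single axial force P common to all segments must satisfy P Σ Lᵢ/(AᵢEᵢ) = δ_free.
Σ Lᵢ/(AᵢEᵢ) = 425/(2400×195×10³) + 180/(2325×101×10³) = 1.675×10⁻⁶ mm/N.
Hence P = δ_free / Σ(L/AE) = 0.7333/1.675×10⁻⁶ = 437.9 kN (tensile).

P ≈ 438 kN (tensile)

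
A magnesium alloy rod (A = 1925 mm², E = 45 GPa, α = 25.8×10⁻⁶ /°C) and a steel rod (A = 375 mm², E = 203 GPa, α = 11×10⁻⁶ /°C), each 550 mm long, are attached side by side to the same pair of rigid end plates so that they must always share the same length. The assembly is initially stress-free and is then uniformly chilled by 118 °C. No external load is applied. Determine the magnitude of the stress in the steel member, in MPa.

σ ≈ 189 MPa (compressive)

The magnesium alloy has the larger α, so on cooling it would change length more than the steel if both were free. The rigid plates force a common final length, so the magnesium alloy is put into tension and the steel into compression, with equal and opposite forces P (no external load).
Compatibility of the two members (thermal + elastic change equal): (α₁ − α₂)ΔT = P·[1/(A₁E₁) + 1/(A₂E₂)].
|α₁ − α₂|·ΔT = 14.8×10⁻⁶ × 118 = 0.001746.
1/(A₁E₁) + 1/(A₂E₂) = 1/(1925×45×10³) + 1/(375×203×10³) = 2.468×10⁻⁸ N⁻¹.
So P = 0.001746 / 2.468×10⁻⁸ = 70.76 kN.
σ_{steel} = P/A₂ = 70760/375 = 188.7 MPa, compressive.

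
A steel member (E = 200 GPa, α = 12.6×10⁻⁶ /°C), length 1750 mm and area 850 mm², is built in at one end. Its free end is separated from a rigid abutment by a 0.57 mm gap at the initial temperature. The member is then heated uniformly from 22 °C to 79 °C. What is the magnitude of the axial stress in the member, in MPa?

If the wall were absent the member would grow by αΔT L = 12.6×10⁻⁶ × 57 × 1750 = 1.257 mm.
After closing the 0.57 mm clearance, 1.257 − 0.57 = 0.6869 mm of expansion remains to be suppressed by the wall.
That suppressed elongation corresponds to σ = E·Δ/L = 200×10³ × 0.6869/1750 = 78.5 MPa.

σ ≈ 78.5 MPa (compressive)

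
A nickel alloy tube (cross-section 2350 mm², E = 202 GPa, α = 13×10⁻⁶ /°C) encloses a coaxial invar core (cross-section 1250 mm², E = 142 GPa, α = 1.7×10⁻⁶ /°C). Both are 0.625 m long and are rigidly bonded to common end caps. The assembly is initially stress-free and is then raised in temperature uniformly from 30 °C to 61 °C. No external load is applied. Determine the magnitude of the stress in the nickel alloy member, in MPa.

The nickel alloy has the larger α, so on heating it would change length more than the invar if both were free. The rigid plates force a common final length, so the nickel alloy is put into compression and the invar into tension, with equal and opposite forces P (no external load).
Compatibility of the two members (thermal + elastic change equal): (α₁ − α₂)ΔT = P·[1/(A₁E₁) + 1/(A₂E₂)].
|α₁ − α₂|·ΔT = 11.3×10⁻⁶ × 31 = 0.0003503.
1/(A₁E₁) + 1/(A₂E₂) = 1/(2350×202×10³) + 1/(1250×142×10³) = 7.74×10⁻⁹ N⁻¹.
So P = 0.0003503 / 7.74×10⁻⁹ = 45.26 kN.
σ_{nickel alloy} = P/A₁ = 45260/2350 = 19.26 MPa, compressive.

σ ≈ 19.3 MPa (compressive)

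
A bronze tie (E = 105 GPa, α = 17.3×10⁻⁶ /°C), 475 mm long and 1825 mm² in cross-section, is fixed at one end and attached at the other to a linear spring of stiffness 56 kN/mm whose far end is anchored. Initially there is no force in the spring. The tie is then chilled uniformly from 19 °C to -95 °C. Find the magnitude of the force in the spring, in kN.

P ≈ 46.1 kN

Free thermal contraction: δ_free = αΔT L = 17.3×10⁻⁶ × 114 × 475 = 0.9368 mm.
Let P be the tensile force in the spring. The tie extends elastically by PL/(AE) and the spring stretches by P/k; together these equal δ_free.
P [ L/(AE) + 1/k ] = δ_free → P [ 475/(1825×105×10³) + 1/(56×10³) ] = 0.9368.
P = 0.9368 / 2.034×10⁻⁵ = 46070 N.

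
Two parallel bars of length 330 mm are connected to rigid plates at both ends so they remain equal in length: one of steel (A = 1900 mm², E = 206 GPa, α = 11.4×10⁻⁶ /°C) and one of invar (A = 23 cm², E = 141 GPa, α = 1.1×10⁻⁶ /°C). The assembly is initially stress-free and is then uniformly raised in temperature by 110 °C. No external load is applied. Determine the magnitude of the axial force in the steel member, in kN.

P ≈ 201 kN (compressive in the steel)

Equilibrium of a rigid end plate with no external load gives equal and opposite internal forces ±P in the two members. Since α_{steel} > α_{invar}, heating drives the steel into compression and the invar into tension.
Equating the net (thermal + elastic) strains gives |α₁ − α₂|·ΔT = P·[1/(A₁E₁) + 1/(A₂E₂)].
|α₁ − α₂|·ΔT = 10.3×10⁻⁶ × 110 = 0.001133.
1/(A₁E₁) + 1/(A₂E₂) = 1/(1900×206×10³) + 1/(2300×141×10³) = 5.638×10⁻⁹ N⁻¹.
P = 0.001133 / 5.638×10⁻⁹ = 200900 N = 200.9 kN.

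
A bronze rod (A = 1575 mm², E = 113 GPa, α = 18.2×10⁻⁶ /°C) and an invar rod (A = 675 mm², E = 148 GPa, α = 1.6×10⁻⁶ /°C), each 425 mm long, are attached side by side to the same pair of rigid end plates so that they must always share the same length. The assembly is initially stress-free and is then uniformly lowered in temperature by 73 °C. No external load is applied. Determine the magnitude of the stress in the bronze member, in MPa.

Both members must finish at the same length. With the larger α, the bronze tends to over-contract; the plates restrain it, putting the bronze in tension and the invar in compression. With no external load the two internal forces are equal and opposite, magnitude P.
Compatibility of the two members (thermal + elastic change equal): (α₁ − α₂)ΔT = P·[1/(A₁E₁) + 1/(A₂E₂)].
|α₁ − α₂|·ΔT = 16.6×10⁻⁶ × 73 = 0.001212.
1/(A₁E₁) + 1/(A₂E₂) = 1/(1575×113×10³) + 1/(675×148×10³) = 1.563×10⁻⁸ N⁻¹.
P = 0.001212 / 1.563×10⁻⁸ = 77540 N = 77.54 kN.
σ_{bronze} = P/A₁ = 77540/1575 = 49.23 MPa, tensile.

σ ≈ 49.2 MPa (tensile)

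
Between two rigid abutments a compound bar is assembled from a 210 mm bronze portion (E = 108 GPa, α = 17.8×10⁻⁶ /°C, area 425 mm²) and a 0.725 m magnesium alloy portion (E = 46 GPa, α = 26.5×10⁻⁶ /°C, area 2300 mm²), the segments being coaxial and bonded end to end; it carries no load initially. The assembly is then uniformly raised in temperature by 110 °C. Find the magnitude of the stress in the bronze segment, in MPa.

σ ≈ 520 MPa (compressive)

If the supports were absent, the total length change would be Σ αᵢΔT Lᵢ = 17.8×10⁻⁶×110×210 + 26.5×10⁻⁶×110×725 = 2.525 mm.
The rigid supports impose zero overall length change; the single axial force P common to all segments must satisfy P Σ Lᵢ/(AᵢEᵢ) = δ_free.
Σ Lᵢ/(AᵢEᵢ) = 210/(425×108×10³) + 725/(2300×46×10³) = 1.143×10⁻⁵ mm/N.
P = 2.525 / 1.143×10⁻⁵ = 220900 N = 220.9 kN, compressive.
σ_{bronze} = P / A = 220900 / 425 = 519.8 MPa.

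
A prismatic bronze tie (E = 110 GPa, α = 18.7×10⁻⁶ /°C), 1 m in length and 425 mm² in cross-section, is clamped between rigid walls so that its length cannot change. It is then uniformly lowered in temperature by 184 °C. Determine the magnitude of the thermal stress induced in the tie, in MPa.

σ ≈ 378 MPa (tensile)

With length fixed, the mechanical strain must cancel the thermal strain αΔT = 18.7×10⁻⁶ × 184 = 3440.8×10⁻⁶.
Hence σ = E·αΔT = 110×10³ × 3440.8×10⁻⁶ = 378.5 MPa, tensile.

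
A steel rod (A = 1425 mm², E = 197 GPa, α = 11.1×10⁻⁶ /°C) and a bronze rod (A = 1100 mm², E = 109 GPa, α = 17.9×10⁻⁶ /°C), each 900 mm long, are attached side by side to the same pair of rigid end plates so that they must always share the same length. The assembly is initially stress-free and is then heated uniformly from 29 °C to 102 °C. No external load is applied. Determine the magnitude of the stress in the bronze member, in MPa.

σ ≈ 37.9 MPa (compressive)

Both members must finish at the same length. With the larger α, the bronze tends to over-expand; the plates restrain it, putting the bronze in compression and the steel in tension. With no external load the two internal forces are equal and opposite, magnitude P.
Compatibility of the two members (thermal + elastic change equal): (α₁ − α₂)ΔT = P·[1/(A₁E₁) + 1/(A₂E₂)].
|α₁ − α₂|·ΔT = 6.8×10⁻⁶ × 73 = 0.0004964.
1/(A₁E₁) + 1/(A₂E₂) = 1/(1425×197×10³) + 1/(1100×109×10³) = 1.19×10⁻⁸ N⁻¹.
P = 0.0004964 / 1.19×10⁻⁸ = 41710 N = 41.71 kN.
σ_{bronze} = P/A₂ = 41710/1100 = 37.91 MPa, compressive.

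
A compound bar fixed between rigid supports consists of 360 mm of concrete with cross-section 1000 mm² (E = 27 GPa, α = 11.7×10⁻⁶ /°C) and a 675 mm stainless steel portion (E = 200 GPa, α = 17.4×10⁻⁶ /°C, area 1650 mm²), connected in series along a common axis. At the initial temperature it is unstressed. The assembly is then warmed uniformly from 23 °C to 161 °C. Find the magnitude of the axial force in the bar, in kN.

With the walls removed the bar would change length by δ_free = Σ αᵢΔT Lᵢ = 11.7×10⁻⁶×138×360 + 17.4×10⁻⁶×138×675 = 2.202 mm.
The walls prevent any net length change, so an axial force P (same in every segment) develops. Compatibility: P · Σ Lᵢ/(AᵢEᵢ) = δ_free.
The series flexibility is Σ Lᵢ/(AᵢEᵢ) = 360/(1000×27×10³) + 675/(1650×200×10³) = 1.538×10⁻⁵ mm/N.
P = 2.202 / 1.538×10⁻⁵ = 143200 N = 143.2 kN, compressive.

P ≈ 143 kN (compressive)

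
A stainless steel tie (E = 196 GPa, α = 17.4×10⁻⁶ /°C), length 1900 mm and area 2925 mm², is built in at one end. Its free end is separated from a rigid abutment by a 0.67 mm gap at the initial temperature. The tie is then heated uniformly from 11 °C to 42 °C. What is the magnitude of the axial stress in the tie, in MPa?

If the wall were absent the tie would grow by αΔT L = 17.4×10⁻⁶ × 31 × 1900 = 1.025 mm.
The gap closes (δ_free > 0.67 mm) and the wall then resists a further 1.025 − 0.67 = 0.3549 mm of expansion.
Compatibility: PL/(AE) = 0.3549 mm, so σ = P/A = E × (0.3549/1900) = 36.61 MPa.

σ ≈ 36.6 MPa (compressive)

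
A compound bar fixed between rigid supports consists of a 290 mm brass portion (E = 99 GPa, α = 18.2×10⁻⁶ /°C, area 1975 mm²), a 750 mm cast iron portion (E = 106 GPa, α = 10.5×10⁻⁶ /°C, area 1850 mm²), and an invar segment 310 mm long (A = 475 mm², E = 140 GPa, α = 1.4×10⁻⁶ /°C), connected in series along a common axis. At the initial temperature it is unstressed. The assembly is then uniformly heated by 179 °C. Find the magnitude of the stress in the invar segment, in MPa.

Free thermal expansion of the whole bar: Σ αᵢΔT Lᵢ = 18.2×10⁻⁶×179×290 + 10.5×10⁻⁶×179×750 + 1.4×10⁻⁶×179×310 = 2.432 mm.
Since the ends are fixed, an axial force P builds up, equal in every segment, with P · Σ Lᵢ/(AᵢEᵢ) = δ_free.
Σ Lᵢ/(AᵢEᵢ) = 290/(1975×99×10³) + 750/(1850×106×10³) + 310/(475×140×10³) = 9.969×10⁻⁶ mm/N.
P = 2.432 / 9.969×10⁻⁶ = 244000 N = 244 kN, compressive.
σ_{invar} = P / A = 244000 / 475 = 513.6 MPa.

σ ≈ 514 MPa (compressive)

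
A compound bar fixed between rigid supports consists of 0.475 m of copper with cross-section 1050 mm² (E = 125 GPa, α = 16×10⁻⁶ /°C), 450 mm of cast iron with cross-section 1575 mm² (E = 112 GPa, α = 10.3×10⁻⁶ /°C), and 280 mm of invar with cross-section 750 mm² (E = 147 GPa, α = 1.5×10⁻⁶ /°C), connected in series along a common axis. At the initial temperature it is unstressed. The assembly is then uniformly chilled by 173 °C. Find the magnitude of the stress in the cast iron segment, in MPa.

σ ≈ 160 MPa (tensile)

With the walls removed the bar would change length by δ_free = Σ αᵢΔT Lᵢ = 16×10⁻⁶×173×475 + 10.3×10⁻⁶×173×450 + 1.5×10⁻⁶×173×280 = 2.189 mm.
Since the ends are fixed, an axial force P builds up, equal in every segment, with P · Σ Lᵢ/(AᵢEᵢ) = δ_free.
The series flexibility is Σ Lᵢ/(AᵢEᵢ) = 475/(1050×125×10³) + 450/(1575×112×10³) + 280/(750×147×10³) = 8.71×10⁻⁶ mm/N.
P = 2.189 / 8.71×10⁻⁶ = 251400 N = 251.4 kN, tensile.
σ_{cast iron} = P / A = 251400 / 1575 = 159.6 MPa.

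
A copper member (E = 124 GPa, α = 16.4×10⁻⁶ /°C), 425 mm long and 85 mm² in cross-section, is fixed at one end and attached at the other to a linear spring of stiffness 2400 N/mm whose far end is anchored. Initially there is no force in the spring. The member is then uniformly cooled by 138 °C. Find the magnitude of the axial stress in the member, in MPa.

σ ≈ 24.8 MPa (tensile)

The unrestrained thermal change is αΔT L = 16.4×10⁻⁶ × 138 × 425 = 0.9619 mm.
Let P be the tensile force in the spring. The member extends elastically by PL/(AE) and the spring stretches by P/k; together these equal δ_free.
P [ L/(AE) + 1/k ] = δ_free → P [ 425/(85×124×10³) + 1/(2400) ] = 0.9619.
P = 0.9619 / 0.000457 = 2105 N.
σ = P/A = 2105/85 = 24.76 MPa.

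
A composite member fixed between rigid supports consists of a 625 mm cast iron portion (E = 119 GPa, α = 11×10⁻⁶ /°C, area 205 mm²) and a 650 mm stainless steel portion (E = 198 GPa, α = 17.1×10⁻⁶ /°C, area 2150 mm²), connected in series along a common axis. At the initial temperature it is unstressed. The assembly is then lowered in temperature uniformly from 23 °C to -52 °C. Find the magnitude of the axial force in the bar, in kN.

Free thermal contraction of the whole bar: Σ αᵢΔT Lᵢ = 11×10⁻⁶×75×625 + 17.1×10⁻⁶×75×650 = 1.349 mm.
The walls prevent any net length change, so an axial force P (same in every segment) develops. Compatibility: P · Σ Lᵢ/(AᵢEᵢ) = δ_free.
Σ Lᵢ/(AᵢEᵢ) = 625/(205×119×10³) + 650/(2150×198×10³) = 2.715×10⁻⁵ mm/N.
Hence P = δ_free / Σ(L/AE) = 1.349/2.715×10⁻⁵ = 49.7 kN (tensile).

P ≈ 49.7 kN (tensile)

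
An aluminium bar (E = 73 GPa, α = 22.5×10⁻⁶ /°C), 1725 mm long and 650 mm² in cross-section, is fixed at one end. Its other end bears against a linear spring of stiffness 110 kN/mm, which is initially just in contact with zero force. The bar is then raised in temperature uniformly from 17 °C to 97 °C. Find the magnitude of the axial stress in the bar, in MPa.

If the spring were absent the bar would lengthen by αΔT L = 22.5×10⁻⁶ × 80 × 1725 = 3.105 mm.
Let P be the compressive force at the spring. The bar shortens elastically by PL/(AE) and the spring compresses by P/k; together these equal δ_free.
So P = δ_free / [L/(AE) + 1/k] = 3.105 / [ 1725/(650×73×10³) + 1/(110×10³) ].
P = 3.105 / 4.544×10⁻⁵ = 68320 N.
σ = P/A = 68320/650 = 105.1 MPa.

σ ≈ 105 MPa (compressive)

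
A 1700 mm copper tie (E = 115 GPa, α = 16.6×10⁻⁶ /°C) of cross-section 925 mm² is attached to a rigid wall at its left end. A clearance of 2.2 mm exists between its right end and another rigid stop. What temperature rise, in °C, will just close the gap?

The gap closes when αΔT L = 2.2 mm, since the tie is still unstressed at that instant.
So ΔT = g/(αL) = 2.2/(16.6×10⁻⁶ × 1700) = 77.96 °C.

ΔT ≈ 78 °C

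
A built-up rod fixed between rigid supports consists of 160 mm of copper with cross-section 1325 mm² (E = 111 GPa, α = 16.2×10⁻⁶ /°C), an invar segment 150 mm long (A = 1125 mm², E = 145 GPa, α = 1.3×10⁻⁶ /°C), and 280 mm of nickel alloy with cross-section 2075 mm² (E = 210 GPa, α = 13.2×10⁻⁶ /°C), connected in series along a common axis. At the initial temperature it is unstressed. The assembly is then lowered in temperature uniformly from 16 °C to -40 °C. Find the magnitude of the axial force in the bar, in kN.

If the supports were absent, the total length change would be Σ αᵢΔT Lᵢ = 16.2×10⁻⁶×56×160 + 1.3×10⁻⁶×56×150 + 13.2×10⁻⁶×56×280 = 0.363 mm.
The walls prevent any net length change, so an axial force P (same in every segment) develops. Compatibility: P · Σ Lᵢ/(AᵢEᵢ) = δ_free.
Σ Lᵢ/(AᵢEᵢ) = 160/(1325×111×10³) + 150/(1125×145×10³) + 280/(2075×210×10³) = 2.65×10⁻⁶ mm/N.
So P = 0.363 / 2.65×10⁻⁶ = 137 kN, tensile.

P ≈ 137 kN (tensile)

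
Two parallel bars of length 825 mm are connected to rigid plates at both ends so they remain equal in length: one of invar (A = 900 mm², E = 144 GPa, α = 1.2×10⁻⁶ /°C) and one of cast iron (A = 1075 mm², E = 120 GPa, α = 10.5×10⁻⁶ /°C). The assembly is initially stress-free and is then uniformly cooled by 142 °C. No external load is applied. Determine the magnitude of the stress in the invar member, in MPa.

Both members must finish at the same length. With the larger α, the cast iron tends to over-contract; the plates restrain it, putting the cast iron in tension and the invar in compression. With no external load the two internal forces are equal and opposite, magnitude P.
Setting the final lengths equal and cancelling L: (α₁ − α₂)ΔT = P/(A₁E₁) + P/(A₂E₂).
|α₁ − α₂|·ΔT = 9.3×10⁻⁶ × 142 = 0.001321.
1/(A₁E₁) + 1/(A₂E₂) = 1/(900×144×10³) + 1/(1075×120×10³) = 1.547×10⁻⁸ N⁻¹.
P = 0.001321 / 1.547×10⁻⁸ = 85380 N = 85.38 kN.
σ_{invar} = P/A₁ = 85380/900 = 94.86 MPa, compressive.

σ ≈ 94.9 MPa (compressive)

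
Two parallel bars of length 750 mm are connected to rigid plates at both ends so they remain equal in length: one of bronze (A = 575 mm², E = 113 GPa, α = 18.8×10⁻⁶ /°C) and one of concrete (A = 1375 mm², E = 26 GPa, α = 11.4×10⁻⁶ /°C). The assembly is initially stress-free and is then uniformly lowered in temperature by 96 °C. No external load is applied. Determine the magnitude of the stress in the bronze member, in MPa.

Both members must finish at the same length. With the larger α, the bronze tends to over-contract; the plates restrain it, putting the bronze in tension and the concrete in compression. With no external load the two internal forces are equal and opposite, magnitude P.
Compatibility of the two members (thermal + elastic change equal): (α₁ − α₂)ΔT = P·[1/(A₁E₁) + 1/(A₂E₂)].
|α₁ − α₂|·ΔT = 7.4×10⁻⁶ × 96 = 0.0007104.
1/(A₁E₁) + 1/(A₂E₂) = 1/(575×113×10³) + 1/(1375×26×10³) = 4.336×10⁻⁸ N⁻¹.
P = 0.0007104 / 4.336×10⁻⁸ = 16380 N = 16.38 kN.
σ_{bronze} = P/A₁ = 16380/575 = 28.49 MPa, tensile.

σ ≈ 28.5 MPa (tensile)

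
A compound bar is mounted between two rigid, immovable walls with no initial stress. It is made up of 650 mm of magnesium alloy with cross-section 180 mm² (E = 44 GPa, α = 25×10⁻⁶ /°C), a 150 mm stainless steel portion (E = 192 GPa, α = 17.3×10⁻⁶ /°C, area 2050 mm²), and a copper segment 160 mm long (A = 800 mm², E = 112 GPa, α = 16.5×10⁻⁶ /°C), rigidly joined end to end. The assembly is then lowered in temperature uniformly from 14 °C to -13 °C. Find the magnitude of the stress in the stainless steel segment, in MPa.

Free thermal contraction of the whole bar: Σ αᵢΔT Lᵢ = 25×10⁻⁶×27×650 + 17.3×10⁻⁶×27×150 + 16.5×10⁻⁶×27×160 = 0.5801 mm.
The walls prevent any net length change, so an axial force P (same in every segment) develops. Compatibility: P · Σ Lᵢ/(AᵢEᵢ) = δ_free.
The series flexibility is Σ Lᵢ/(AᵢEᵢ) = 650/(180×44×10³) + 150/(2050×192×10³) + 160/(800×112×10³) = 8.424×10⁻⁵ mm/N.
P = 0.5801 / 8.424×10⁻⁵ = 6886 N = 6.886 kN, tensile.
σ_{stainless steel} = P / A = 6886 / 2050 = 3.359 MPa.

σ ≈ 3.36 MPa (tensile)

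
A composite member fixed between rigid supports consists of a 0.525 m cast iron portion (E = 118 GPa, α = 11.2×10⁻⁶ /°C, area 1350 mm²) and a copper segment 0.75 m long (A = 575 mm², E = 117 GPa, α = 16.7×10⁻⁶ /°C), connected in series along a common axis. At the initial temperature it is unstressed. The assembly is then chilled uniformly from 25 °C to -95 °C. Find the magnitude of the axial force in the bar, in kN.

If the supports were absent, the total length change would be Σ αᵢΔT Lᵢ = 11.2×10⁻⁶×120×525 + 16.7×10⁻⁶×120×750 = 2.209 mm.
The walls prevent any net length change, so an axial force P (same in every segment) develops. Compatibility: P · Σ Lᵢ/(AᵢEᵢ) = δ_free.
The series flexibility is Σ Lᵢ/(AᵢEᵢ) = 525/(1350×118×10³) + 750/(575×117×10³) = 1.444×10⁻⁵ mm/N.
So P = 2.209 / 1.444×10⁻⁵ = 152.9 kN, tensile.

P ≈ 153 kN (tensile)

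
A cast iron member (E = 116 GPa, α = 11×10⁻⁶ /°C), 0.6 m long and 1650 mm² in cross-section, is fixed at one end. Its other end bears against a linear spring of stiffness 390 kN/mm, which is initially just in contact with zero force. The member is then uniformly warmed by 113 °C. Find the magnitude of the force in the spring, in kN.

P ≈ 131 kN

Free thermal expansion: δ_free = αΔT L = 11×10⁻⁶ × 113 × 600 = 0.7458 mm.
With a force P in the spring, the elastic change of the member is PL/(AE) and that of the spring is P/k; compatibility requires their sum to equal δ_free.
P [ L/(AE) + 1/k ] = δ_free → P [ 600/(1650×116×10³) + 1/(390×10³) ] = 0.7458.
P = 0.7458 / 5.699×10⁻⁶ = 130900 N.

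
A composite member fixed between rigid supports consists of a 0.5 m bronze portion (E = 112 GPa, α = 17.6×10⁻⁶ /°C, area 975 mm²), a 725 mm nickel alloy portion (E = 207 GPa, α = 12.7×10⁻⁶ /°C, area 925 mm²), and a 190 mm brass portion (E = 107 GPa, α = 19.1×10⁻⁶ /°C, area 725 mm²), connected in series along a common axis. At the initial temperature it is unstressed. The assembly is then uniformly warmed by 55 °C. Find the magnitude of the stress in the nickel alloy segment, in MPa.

σ ≈ 119 MPa (compressive)

Free thermal expansion of the whole bar: Σ αᵢΔT Lᵢ = 17.6×10⁻⁶×55×500 + 12.7×10⁻⁶×55×725 + 19.1×10⁻⁶×55×190 = 1.19 mm.
Since the ends are fixed, an axial force P builds up, equal in every segment, with P · Σ Lᵢ/(AᵢEᵢ) = δ_free.
The series flexibility is Σ Lᵢ/(AᵢEᵢ) = 500/(975×112×10³) + 725/(925×207×10³) + 190/(725×107×10³) = 1.081×10⁻⁵ mm/N.
Hence P = δ_free / Σ(L/AE) = 1.19/1.081×10⁻⁵ = 110 kN (compressive).
σ_{nickel alloy} = P / A = 110000 / 925 = 119 MPa.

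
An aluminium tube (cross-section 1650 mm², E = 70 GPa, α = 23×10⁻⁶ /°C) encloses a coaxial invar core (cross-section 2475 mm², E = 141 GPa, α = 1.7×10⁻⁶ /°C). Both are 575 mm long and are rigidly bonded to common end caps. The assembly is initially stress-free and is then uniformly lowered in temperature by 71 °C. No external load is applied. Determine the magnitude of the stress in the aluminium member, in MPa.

The aluminium has the larger α, so on cooling it would change length more than the invar if both were free. The rigid plates force a common final length, so the aluminium is put into tension and the invar into compression, with equal and opposite forces P (no external load).
Compatibility of the two members (thermal + elastic change equal): (α₁ − α₂)ΔT = P·[1/(A₁E₁) + 1/(A₂E₂)].
|α₁ − α₂|·ΔT = 21.3×10⁻⁶ × 71 = 0.001512.
1/(A₁E₁) + 1/(A₂E₂) = 1/(1650×70×10³) + 1/(2475×141×10³) = 1.152×10⁻⁸ N⁻¹.
P = 0.001512 / 1.152×10⁻⁸ = 131200 N = 131.2 kN.
σ_{aluminium} = P/A₁ = 131200/1650 = 79.54 MPa, tensile.

σ ≈ 79.5 MPa (tensile)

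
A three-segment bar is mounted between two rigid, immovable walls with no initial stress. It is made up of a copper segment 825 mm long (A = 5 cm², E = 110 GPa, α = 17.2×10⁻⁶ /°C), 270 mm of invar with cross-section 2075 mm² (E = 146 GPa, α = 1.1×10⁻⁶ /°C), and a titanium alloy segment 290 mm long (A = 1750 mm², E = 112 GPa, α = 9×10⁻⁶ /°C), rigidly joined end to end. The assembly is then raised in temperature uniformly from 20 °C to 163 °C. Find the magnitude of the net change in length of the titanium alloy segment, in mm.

|ΔL| ≈ 0.165 mm

With the walls removed the bar would change length by δ_free = Σ αᵢΔT Lᵢ = 17.2×10⁻⁶×143×825 + 1.1×10⁻⁶×143×270 + 9×10⁻⁶×143×290 = 2.445 mm.
Since the ends are fixed, an axial force P builds up, equal in every segment, with P · Σ Lᵢ/(AᵢEᵢ) = δ_free.
The series flexibility is Σ Lᵢ/(AᵢEᵢ) = 825/(500×110×10³) + 270/(2075×146×10³) + 290/(1750×112×10³) = 1.737×10⁻⁵ mm/N.
Hence P = δ_free / Σ(L/AE) = 2.445/1.737×10⁻⁵ = 140.7 kN (compressive).
For the titanium alloy segment, free thermal change = 9×10⁻⁶×143×290 = 0.3732 mm and elastic change from P = 140700×290/(1750×112×10³) = 0.2082 mm; these oppose, so the net change is 0.165 mm (segment lengthens).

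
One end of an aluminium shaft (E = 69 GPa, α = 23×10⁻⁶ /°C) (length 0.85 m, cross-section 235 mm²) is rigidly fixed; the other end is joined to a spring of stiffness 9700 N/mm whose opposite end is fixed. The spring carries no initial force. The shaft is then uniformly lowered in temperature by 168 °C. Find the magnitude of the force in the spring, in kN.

P ≈ 21.1 kN

The unrestrained thermal change is αΔT L = 23×10⁻⁶ × 168 × 850 = 3.284 mm.
Let P be the tensile force in the spring. The shaft extends elastically by PL/(AE) and the spring stretches by P/k; together these equal δ_free.
So P = δ_free / [L/(AE) + 1/k] = 3.284 / [ 850/(235×69×10³) + 1/(9700) ].
P = 3.284 / 0.0001555 = 21120 N.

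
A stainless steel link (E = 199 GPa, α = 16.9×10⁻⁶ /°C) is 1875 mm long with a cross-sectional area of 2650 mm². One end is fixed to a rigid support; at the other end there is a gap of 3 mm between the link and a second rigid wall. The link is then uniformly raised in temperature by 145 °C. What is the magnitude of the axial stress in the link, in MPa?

If the wall were absent the link would grow by αΔT L = 16.9×10⁻⁶ × 145 × 1875 = 4.595 mm.
After closing the 3 mm clearance, 4.595 − 3 = 1.595 mm of expansion remains to be suppressed by the wall.
Compatibility: PL/(AE) = 1.595 mm, so σ = P/A = E × (1.595/1875) = 169.2 MPa.

σ ≈ 169 MPa (compressive)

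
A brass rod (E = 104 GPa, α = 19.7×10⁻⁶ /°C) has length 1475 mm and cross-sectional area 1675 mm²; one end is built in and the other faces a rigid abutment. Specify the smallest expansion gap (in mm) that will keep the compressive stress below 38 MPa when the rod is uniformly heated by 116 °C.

With no wall the rod would lengthen by αΔT L = 19.7×10⁻⁶ × 116 × 1475 = 3.371 mm.
A stress of 38 MPa corresponds to the wall pushing the rod back by σL/E = 38×1475/(104×10³) = 0.5389 mm.
So the gap has to take up the difference, g_min = δ_free − σL/E = 3.371 − 0.5389 = 2.832 mm.

g ≈ 2.83 mm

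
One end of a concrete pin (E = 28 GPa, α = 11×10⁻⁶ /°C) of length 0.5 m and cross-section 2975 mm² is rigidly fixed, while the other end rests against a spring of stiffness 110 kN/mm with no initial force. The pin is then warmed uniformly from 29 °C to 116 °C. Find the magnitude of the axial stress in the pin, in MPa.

σ ≈ 10.7 MPa (compressive)

The unrestrained thermal change is αΔT L = 11×10⁻⁶ × 87 × 500 = 0.4785 mm.
With a force P in the spring, the elastic change of the pin is PL/(AE) and that of the spring is P/k; compatibility requires their sum to equal δ_free.
So P = δ_free / [L/(AE) + 1/k] = 0.4785 / [ 500/(2975×28×10³) + 1/(110×10³) ].
P = 0.4785 / 1.509×10⁻⁵ = 31700 N.
σ = P/A = 31700/2975 = 10.66 MPa.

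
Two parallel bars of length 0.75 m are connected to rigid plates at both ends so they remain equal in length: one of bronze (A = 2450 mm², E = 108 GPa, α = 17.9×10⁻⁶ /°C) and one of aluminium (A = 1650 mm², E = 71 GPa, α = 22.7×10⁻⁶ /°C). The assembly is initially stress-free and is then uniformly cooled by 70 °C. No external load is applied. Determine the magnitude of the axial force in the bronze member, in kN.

Equilibrium of a rigid end plate with no external load gives equal and opposite internal forces ±P in the two members. Since α_{aluminium} > α_{bronze}, cooling drives the aluminium into tension and the bronze into compression.
Setting the final lengths equal and cancelling L: (α₁ − α₂)ΔT = P/(A₁E₁) + P/(A₂E₂).
|α₁ − α₂|·ΔT = 4.8×10⁻⁶ × 70 = 0.000336.
1/(A₁E₁) + 1/(A₂E₂) = 1/(2450×108×10³) + 1/(1650×71×10³) = 1.232×10⁻⁸ N⁻¹.
So P = 0.000336 / 1.232×10⁻⁸ = 27.28 kN.

P ≈ 27.3 kN (compressive in the bronze)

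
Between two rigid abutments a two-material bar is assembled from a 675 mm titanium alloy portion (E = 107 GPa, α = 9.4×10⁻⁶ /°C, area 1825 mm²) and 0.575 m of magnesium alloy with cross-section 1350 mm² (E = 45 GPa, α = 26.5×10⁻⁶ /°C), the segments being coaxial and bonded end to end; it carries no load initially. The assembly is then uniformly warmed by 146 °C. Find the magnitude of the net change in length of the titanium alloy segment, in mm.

|ΔL| ≈ 0.0834 mm

With the walls removed the bar would change length by δ_free = Σ αᵢΔT Lᵢ = 9.4×10⁻⁶×146×675 + 26.5×10⁻⁶×146×575 = 3.151 mm.
The rigid supports impose zero overall length change; the single axial force P common to all segments must satisfy P Σ Lᵢ/(AᵢEᵢ) = δ_free.
The series flexibility is Σ Lᵢ/(AᵢEᵢ) = 675/(1825×107×10³) + 575/(1350×45×10³) = 1.292×10⁻⁵ mm/N.
So P = 3.151 / 1.292×10⁻⁵ = 243.9 kN, compressive.
For the titanium alloy segment, free thermal change = 9.4×10⁻⁶×146×675 = 0.9264 mm and elastic change from P = 243900×675/(1825×107×10³) = 0.8429 mm; these oppose, so the net change is 0.0834 mm (segment lengthens).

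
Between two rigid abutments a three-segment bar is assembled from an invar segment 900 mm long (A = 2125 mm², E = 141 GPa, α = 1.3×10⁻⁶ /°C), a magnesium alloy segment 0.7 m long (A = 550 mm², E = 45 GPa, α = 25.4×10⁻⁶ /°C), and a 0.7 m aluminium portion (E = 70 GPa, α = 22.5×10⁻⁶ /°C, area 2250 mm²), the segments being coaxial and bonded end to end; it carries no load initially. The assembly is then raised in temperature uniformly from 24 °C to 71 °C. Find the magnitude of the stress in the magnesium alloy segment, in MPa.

σ ≈ 83 MPa (compressive)

Free thermal expansion of the whole bar: Σ αᵢΔT Lᵢ = 1.3×10⁻⁶×47×900 + 25.4×10⁻⁶×47×700 + 22.5×10⁻⁶×47×700 = 1.631 mm.
Since the ends are fixed, an axial force P builds up, equal in every segment, with P · Σ Lᵢ/(AᵢEᵢ) = δ_free.
The series flexibility is Σ Lᵢ/(AᵢEᵢ) = 900/(2125×141×10³) + 700/(550×45×10³) + 700/(2250×70×10³) = 3.573×10⁻⁵ mm/N.
Hence P = δ_free / Σ(L/AE) = 1.631/3.573×10⁻⁵ = 45.64 kN (compressive).
σ_{magnesium alloy} = P / A = 45640 / 550 = 82.99 MPa.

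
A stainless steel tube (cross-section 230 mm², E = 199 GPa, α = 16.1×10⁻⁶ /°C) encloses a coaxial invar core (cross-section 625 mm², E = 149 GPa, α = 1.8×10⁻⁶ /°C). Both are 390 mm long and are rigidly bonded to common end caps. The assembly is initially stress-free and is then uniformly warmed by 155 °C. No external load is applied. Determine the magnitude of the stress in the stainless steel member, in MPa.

σ ≈ 296 MPa (compressive)

The stainless steel has the larger α, so on heating it would change length more than the invar if both were free. The rigid plates force a common final length, so the stainless steel is put into compression and the invar into tension, with equal and opposite forces P (no external load).
Equating the net (thermal + elastic) strains gives |α₁ − α₂|·ΔT = P·[1/(A₁E₁) + 1/(A₂E₂)].
|α₁ − α₂|·ΔT = 14.3×10⁻⁶ × 155 = 0.002217.
1/(A₁E₁) + 1/(A₂E₂) = 1/(230×199×10³) + 1/(625×149×10³) = 3.259×10⁻⁸ N⁻¹.
So P = 0.002217 / 3.259×10⁻⁸ = 68.02 kN.
σ_{stainless steel} = P/A₁ = 68020/230 = 295.7 MPa, compressive.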